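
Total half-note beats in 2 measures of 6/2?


Working:
Time signature 6/2: the bottom number 2 means the half note gets one count
The top number 6 means 6 half-note beats per measure
Total = 6 × 2 measures
= 12 half-note beats


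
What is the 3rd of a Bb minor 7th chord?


Working:
Minor 7th chord = root + minor 3rd + perfect 5th + minor 7th
Seventh chords stack in thirds, so the letter names are B-D-F-A
Root: Bb
Minor 3rd above Bb: Db
Perfect 5th above Bb: F
Minor 7th above Bb: Ab
The 3rd = Db


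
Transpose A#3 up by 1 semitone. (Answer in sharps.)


Reasoning:
A#3: chromatic position 10 in octave 3 → absolute = 3×12 + 10 = 46
Transpose up 1: 46 + 1 = 47
47 = 3×12 + 11 → B in octave 3
Result = B3


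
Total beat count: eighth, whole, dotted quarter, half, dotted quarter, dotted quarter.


Solution.
Beat values:
  eighth = 0.5 beats
  whole = 4 beats
  dotted quarter = 1.5 beats
  half = 2 beats
  dotted quarter = 1.5 beats
  dotted quarter = 1.5 beats
Sum = 0.5 + 4 + 1.5 + 2 + 1.5 + 1.5
= 11 beats


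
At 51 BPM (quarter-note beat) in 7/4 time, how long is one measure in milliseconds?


Quarter-note beat duration = 60000 / 51 ms
Beats per measure (7/4) = 7
One measure = 7 × 60000 / 51 = 420000 / 51 ms
= 8235.3 ms


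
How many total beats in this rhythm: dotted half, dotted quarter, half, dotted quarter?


Beat values:
  dotted half = 3 beats
  dotted quarter = 1.5 beats
  half = 2 beats
  dotted quarter = 1.5 beats
Sum = 3 + 1.5 + 2 + 1.5
= 8 beats


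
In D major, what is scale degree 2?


Solution.
Major scale pattern: W-W-H-W-W-W-H (2-2-1-2-2-2-1 semitones)
Starting from D:
  D + 2 semitones → E
  E + 2 semitones → F#
  F# + 1 semitone → G
  G + 2 semitones → A
  A + 2 semitones → B
  B + 2 semitones → C#
  C# + 1 semitone → D
Scale: D E F# G A B C#
Degree 2 = E


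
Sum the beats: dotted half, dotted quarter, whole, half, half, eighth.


Solution.
Beat values:
  dotted half = 3 beats
  dotted quarter = 1.5 beats
  whole = 4 beats
  half = 2 beats
  half = 2 beats
  eighth = 0.5 beats
Sum = 3 + 1.5 + 4 + 2 + 2 + 0.5
= 13 beats


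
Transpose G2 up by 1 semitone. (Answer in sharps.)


Step by step:
G2: chromatic position 7 in octave 2 → absolute = 2×12 + 7 = 31
Transpose up 1: 31 + 1 = 32
32 = 2×12 + 8 → G# in octave 2
Result = G#2


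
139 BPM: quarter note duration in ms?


One quarter-note beat = 60000 / BPM = 60000 / 139 ms
Duration = 60000 / 139
= 431.7 ms


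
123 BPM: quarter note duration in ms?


Let's work it out.
One quarter-note beat = 60000 / BPM = 60000 / 123 ms
Duration = 60000 / 123
= 487.8 ms


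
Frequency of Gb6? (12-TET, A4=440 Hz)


Solution.
f = 440 × 2^(n/12) where n = semitones from A4
Gb6: 21 semitones from A4
f = 440 × 2^(21/12)
f = 1479.98 Hz


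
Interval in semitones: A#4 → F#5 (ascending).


Working:
Absolute semitone position = octave×12 + chromatic position
A#4: 4×12 + 10 = 58
F#5: 5×12 + 6 = 66
Difference = 66 - 58 = 8
= 8 semitones


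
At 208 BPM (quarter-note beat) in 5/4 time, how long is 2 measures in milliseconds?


Let's work it out.
Quarter-note beat duration = 60000 / 208 ms
Beats per measure (5/4) = 5
One measure = 5 × 60000 / 208 = 300000 / 208 ms
2 measures = 2 × 300000 / 208 = 600000 / 208
= 2884.6 ms


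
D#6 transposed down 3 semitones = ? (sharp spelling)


Let's work it out.
D#6: chromatic position 3 in octave 6 → absolute = 6×12 + 3 = 75
Transpose down 3: 75 - 3 = 72
72 = 6×12 + 0 → C in octave 6
Result = C6


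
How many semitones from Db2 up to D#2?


Working:
Absolute semitone position = octave×12 + chromatic position
Db2: 2×12 + 1 = 25
D#2: 2×12 + 3 = 27
Difference = 27 - 25 = 2
= 2 semitones


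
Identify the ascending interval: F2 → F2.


Step by step:
Letter names: F → F spans 1 letter name → a unison
Semitones: F2 → F2 = 0 half-steps
A unison of 0 semitones is a perfect unison
= perfect unison


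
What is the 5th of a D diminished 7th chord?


Diminished 7th chord = root + minor 3rd + diminished 5th + diminished 7th
Seventh chords stack in thirds, so the letter names are D-F-A-C
Root: D
Minor 3rd above D: F
Diminished 5th above D: Ab
Diminished 7th above D: Cb
The 5th = Ab


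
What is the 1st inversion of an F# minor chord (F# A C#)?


Let's work it out.
Root position: F# A C#
1st inversion: move root up an octave
Bass note: A
Notes (bottom to top) = A C# F#


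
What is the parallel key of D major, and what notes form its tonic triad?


Working:
Parallel keys share the same tonic but differ in mode
D major → parallel is D minor
Tonic triad of D minor = D F A
= D minor; triad = D F A


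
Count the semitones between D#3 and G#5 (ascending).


Working:
Absolute semitone position = octave×12 + chromatic position
D#3: 3×12 + 3 = 39
G#5: 5×12 + 8 = 68
Difference = 68 - 39 = 29
= 29 semitones


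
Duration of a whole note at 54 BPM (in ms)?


Let's work it out.
One quarter-note beat = 60000 / BPM = 60000 / 54 ms
Whole note = 4 × quarter note
Duration = 4 × 60000 / 54 = 240000 / 54
= 4444.4 ms


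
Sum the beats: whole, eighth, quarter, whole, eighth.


Beat values:
  whole = 4 beats
  eighth = 0.5 beats
  quarter = 1 beat
  whole = 4 beats
  eighth = 0.5 beats
Sum = 4 + 0.5 + 1 + 4 + 0.5
= 10 beats


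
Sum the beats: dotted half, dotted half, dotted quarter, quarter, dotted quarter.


Reasoning:
Beat values:
  dotted half = 3 beats
  dotted half = 3 beats
  dotted quarter = 1.5 beats
  quarter = 1 beat
  dotted quarter = 1.5 beats
Sum = 3 + 3 + 1.5 + 1 + 1.5
= 10 beats


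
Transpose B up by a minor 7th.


Working:
minor 7th: 7 letter names, 10 semitones
Letter: B + 6 → A
Pitch: B + 10 semitones, spelled as an A → A
= A


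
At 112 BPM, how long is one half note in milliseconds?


One quarter-note beat = 60000 / BPM = 60000 / 112 ms
Half note = 2 × quarter note
Duration = 2 × 60000 / 112 = 120000 / 112
= 1071.4 ms


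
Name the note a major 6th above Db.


Let's work it out.
A 6th spans 6 letter names, so from D we land on B
A major 6th = 9 semitones above Db
Spell B at that pitch: Bb
= Bb


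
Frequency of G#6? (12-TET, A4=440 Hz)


Step by step:
f = 440 × 2^(n/12) where n = semitones from A4
G#6: 23 semitones from A4
f = 440 × 2^(23/12)
f = 1661.22 Hz


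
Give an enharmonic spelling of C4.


Step by step:
Enharmonic notes sound the same pitch but are spelled with different letter names
C and B# name the same pitch class
Octave numbers change at C, so C4 = B#3
= B#3


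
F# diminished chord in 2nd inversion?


Let's work it out.
Root position: F# A C
2nd inversion: move root and 3rd up an octave
Bass note: C
Notes (bottom to top) = C F# A


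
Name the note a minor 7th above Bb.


Reasoning:
A 7th spans 7 letter names, so from B we land on A
A minor 7th = 10 semitones above Bb
Spell A at that pitch: Ab
= Ab


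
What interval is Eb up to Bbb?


Let's work it out.
Letter names: E → B spans 5 letter names → a 5th
Semitones: Eb → Bbb = 6 half-steps
A 5th of 6 semitones is a diminished 5th
= diminished 5th


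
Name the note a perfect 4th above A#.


Let's work it out.
A 4th spans 4 letter names, so from A we land on D
A perfect 4th = 5 semitones above A#
Spell D at that pitch: D#
= D#


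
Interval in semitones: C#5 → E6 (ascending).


Reasoning:
Absolute semitone position = octave×12 + chromatic position
C#5: 5×12 + 1 = 61
E6: 6×12 + 4 = 76
Difference = 76 - 61 = 15
= 15 semitones


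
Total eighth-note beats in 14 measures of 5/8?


Step by step:
Time signature 5/8: the bottom number 8 means the eighth note gets one count
The top number 5 means 5 eighth-note beats per measure
Total = 5 × 14 measures
= 70 eighth-note beats


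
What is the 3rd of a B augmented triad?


Working:
Augmented triad = root + major 3rd (4 semitones) + augmented 5th (8 semitones)
A triad on B stacks thirds, so the chord tones use letter names B-D-F
Root: B
Major 3rd above B: D#
Augmented 5th above B: F##
The 3rd = D#


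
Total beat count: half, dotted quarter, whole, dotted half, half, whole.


Beat values:
  half = 2 beats
  dotted quarter = 1.5 beats
  whole = 4 beats
  dotted half = 3 beats
  half = 2 beats
  whole = 4 beats
Sum = 2 + 1.5 + 4 + 3 + 2 + 4
= 16.5 beats


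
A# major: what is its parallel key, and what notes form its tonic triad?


Step by step:
Parallel keys share the same tonic but differ in mode
A# major → parallel is A# minor
Tonic triad of A# minor = A# C# E#
= A# minor; triad = A# C# E#


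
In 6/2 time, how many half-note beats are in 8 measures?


Working:
Time signature 6/2: the bottom number 2 means the half note gets one count
The top number 6 means 6 half-note beats per measure
Total = 6 × 8 measures
= 48 half-note beats


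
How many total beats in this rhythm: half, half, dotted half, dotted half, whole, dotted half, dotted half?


Beat values:
  half = 2 beats
  half = 2 beats
  dotted half = 3 beats
  dotted half = 3 beats
  whole = 4 beats
  dotted half = 3 beats
  dotted half = 3 beats
Sum = 2 + 2 + 3 + 3 + 4 + 3 + 3
= 20 beats


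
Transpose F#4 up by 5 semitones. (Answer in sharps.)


F#4: chromatic position 6 in octave 4 → absolute = 4×12 + 6 = 54
Transpose up 5: 54 + 5 = 59
59 = 4×12 + 11 → B in octave 4
Result = B4


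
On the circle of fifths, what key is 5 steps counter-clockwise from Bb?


Step by step:
Each counter-clockwise step moves down a perfect 5th (= up a perfect 4th)
From Bb: Bb → Eb → Ab → Db → F#/Gb → B
= B


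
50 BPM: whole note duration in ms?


Working:
One quarter-note beat = 60000 / BPM = 60000 / 50 ms
Whole note = 4 × quarter note
Duration = 4 × 60000 / 50 = 240000 / 50
= 4800.0 ms


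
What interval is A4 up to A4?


Solution.
Letter names: A → A spans 1 letter name → a unison
Semitones: A4 → A4 = 0 half-steps
A unison of 0 semitones is a perfect unison
= perfect unison


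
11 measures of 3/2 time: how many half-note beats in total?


Time signature 3/2: the bottom number 2 means the half note gets one count
The top number 3 means 3 half-note beats per measure
Total = 3 × 11 measures
= 33 half-note beats


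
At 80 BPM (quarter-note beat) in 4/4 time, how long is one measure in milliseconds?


Quarter-note beat duration = 60000 / 80 ms
Beats per measure (4/4) = 4
One measure = 4 × 60000 / 80 = 240000 / 80 ms
= 3000.0 ms


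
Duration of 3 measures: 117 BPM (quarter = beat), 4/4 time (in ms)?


Step by step:
Quarter-note beat duration = 60000 / 117 ms
Beats per measure (4/4) = 4
One measure = 4 × 60000 / 117 = 240000 / 117 ms
3 measures = 3 × 240000 / 117 = 720000 / 117
= 6153.8 ms


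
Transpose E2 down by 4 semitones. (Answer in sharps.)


Working:
E2: chromatic position 4 in octave 2 → absolute = 2×12 + 4 = 28
Transpose down 4: 28 - 4 = 24
24 = 2×12 + 0 → C in octave 2
Result = C2


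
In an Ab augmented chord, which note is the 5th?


Augmented triad = root + major 3rd (4 semitones) + augmented 5th (8 semitones)
A triad on Ab stacks thirds, so the chord tones use letter names A-C-E
Root: Ab
Major 3rd above Ab: C
Augmented 5th above Ab: E
The 5th = E


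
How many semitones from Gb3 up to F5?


Step by step:
Absolute semitone position = octave×12 + chromatic position
Gb3: 3×12 + 6 = 42
F5: 5×12 + 5 = 65
Difference = 65 - 42 = 23
= 23 semitones


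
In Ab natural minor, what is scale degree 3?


Let's work it out.
Natural minor scale pattern: W-H-W-W-H-W-W (2-1-2-2-1-2-2 semitones)
Starting from Ab:
  Ab + 2 semitones → Bb
  Bb + 1 semitone → Cb
  Cb + 2 semitones → Db
  Db + 2 semitones → Eb
  Eb + 1 semitone → Fb
  Fb + 2 semitones → Gb
  Gb + 2 semitones → Ab
Scale: Ab Bb Cb Db Eb Fb Gb
Degree 3 = Cb


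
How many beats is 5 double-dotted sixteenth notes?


Step by step:
Base sixteenth note = 1/4 beats
Dot 1 adds half the previous value: +1/8
Dot 2 adds half the previous value: +1/16
One double-dotted sixteenth = 1/4 + 1/8 + 1/16 = 7/16
5 of them = 5 × 7/16 = 35/16
= 35/16 beats


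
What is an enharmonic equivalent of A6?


Let's work it out.
Enharmonic notes sound the same pitch but are spelled with different letter names
A and G## name the same pitch class
= G##6


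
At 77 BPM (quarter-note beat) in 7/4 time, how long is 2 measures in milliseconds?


Let's work it out.
Quarter-note beat duration = 60000 / 77 ms
Beats per measure (7/4) = 7
One measure = 7 × 60000 / 77 = 420000 / 77 ms
2 measures = 2 × 420000 / 77 = 840000 / 77
= 10909.1 ms


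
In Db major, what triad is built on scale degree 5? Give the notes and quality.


Db major scale: Db Eb F Gb Ab Bb C
Diatonic triad on degree 5 stacks scale notes 5, 7, 2: Ab C Eb
Ab→C = 4 semitones; Ab→Eb = 7 semitones → major triad
= Ab C Eb (major)


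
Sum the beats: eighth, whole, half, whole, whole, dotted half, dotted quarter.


Beat values:
  eighth = 0.5 beats
  whole = 4 beats
  half = 2 beats
  whole = 4 beats
  whole = 4 beats
  dotted half = 3 beats
  dotted quarter = 1.5 beats
Sum = 0.5 + 4 + 2 + 4 + 4 + 3 + 1.5
= 19 beats


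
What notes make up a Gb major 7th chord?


Step by step:
Major 7th chord = root + major 3rd + perfect 5th + major 7th
Seventh chords stack in thirds, so the letter names are G-B-D-F
Root: Gb
Major 3rd above Gb: Bb
Perfect 5th above Gb: Db
Major 7th above Gb: F
Chord = Gb Bb Db F


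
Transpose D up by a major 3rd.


Step by step:
major 3rd: 3 letter names, 4 semitones
Letter: D + 2 → F
Pitch: D + 4 semitones, spelled as an F → F#
= F#


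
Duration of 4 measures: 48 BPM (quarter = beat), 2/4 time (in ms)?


Quarter-note beat duration = 60000 / 48 ms
Beats per measure (2/4) = 2
One measure = 2 × 60000 / 48 = 120000 / 48 ms
4 measures = 4 × 120000 / 48 = 480000 / 48
= 10000.0 ms


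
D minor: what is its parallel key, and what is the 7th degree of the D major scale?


Parallel keys share the same tonic but differ in mode
D minor → parallel is D major
D major scale: D E F# G A B C#
= D major; 7th degree = C#


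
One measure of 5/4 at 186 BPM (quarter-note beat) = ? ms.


Quarter-note beat duration = 60000 / 186 ms
Beats per measure (5/4) = 5
One measure = 5 × 60000 / 186 = 300000 / 186 ms
= 1612.9 ms


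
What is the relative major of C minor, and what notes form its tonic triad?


Reasoning:
The relative major shares the key signature and is a minor 3rd above the minor tonic
A minor 3rd above C is Eb
→ relative major of C minor is Eb major
Tonic triad of Eb major = root + major 3rd + perfect 5th = Eb G Bb
= Eb major; triad = Eb G Bb


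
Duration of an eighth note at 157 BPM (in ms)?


Solution.
One quarter-note beat = 60000 / BPM = 60000 / 157 ms
Eighth note = 1/2 × quarter note
Duration = 1/2 × 60000 / 157 = 30000 / 157
= 191.1 ms


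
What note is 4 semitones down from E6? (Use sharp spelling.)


Step by step:
E6: chromatic position 4 in octave 6 → absolute = 6×12 + 4 = 76
Transpose down 4: 76 - 4 = 72
72 = 6×12 + 0 → C in octave 6
Result = C6


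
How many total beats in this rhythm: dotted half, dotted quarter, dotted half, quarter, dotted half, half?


Reasoning:
Beat values:
  dotted half = 3 beats
  dotted quarter = 1.5 beats
  dotted half = 3 beats
  quarter = 1 beat
  dotted half = 3 beats
  half = 2 beats
Sum = 3 + 1.5 + 3 + 1 + 3 + 2
= 13.5 beats


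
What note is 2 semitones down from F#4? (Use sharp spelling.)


Let's work it out.
F#4: chromatic position 6 in octave 4 → absolute = 4×12 + 6 = 54
Transpose down 2: 54 - 2 = 52
52 = 4×12 + 4 → E in octave 4
Result = E4


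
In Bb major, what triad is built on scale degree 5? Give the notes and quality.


Bb major scale: Bb C D Eb F G A
Diatonic triad on degree 5 stacks scale notes 5, 7, 2: F A C
F→A = 4 semitones; F→C = 7 semitones → major triad
= F A C (major)


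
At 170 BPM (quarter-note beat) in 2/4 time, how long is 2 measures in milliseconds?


Step by step:
Quarter-note beat duration = 60000 / 170 ms
Beats per measure (2/4) = 2
One measure = 2 × 60000 / 170 = 120000 / 170 ms
2 measures = 2 × 120000 / 170 = 240000 / 170
= 1411.8 ms


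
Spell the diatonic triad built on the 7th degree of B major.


B major scale: B C# D# E F# G# A#
Diatonic triad on degree 7 stacks scale notes 7, 2, 4: A# C# E
A#→C# = 3 semitones; A#→E = 6 semitones → diminished triad
= A# C# E (diminished)


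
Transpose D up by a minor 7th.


Reasoning:
minor 7th: 7 letter names, 10 semitones
Letter: D + 6 → C
Pitch: D + 10 semitones, spelled as a C → C
= C


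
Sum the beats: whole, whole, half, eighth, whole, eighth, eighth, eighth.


Solution.
Beat values:
  whole = 4 beats
  whole = 4 beats
  half = 2 beats
  eighth = 0.5 beats
  whole = 4 beats
  eighth = 0.5 beats
  eighth = 0.5 beats
  eighth = 0.5 beats
Sum = 4 + 4 + 2 + 0.5 + 4 + 0.5 + 0.5 + 0.5
= 16 beats


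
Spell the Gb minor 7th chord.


Reasoning:
Minor 7th chord = root + minor 3rd + perfect 5th + minor 7th
Seventh chords stack in thirds, so the letter names are G-B-D-F
Root: Gb
Minor 3rd above Gb: Bbb
Perfect 5th above Gb: Db
Minor 7th above Gb: Fb
Chord = Gb Bbb Db Fb


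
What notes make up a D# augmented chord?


Reasoning:
Augmented triad = root + major 3rd (4 semitones) + augmented 5th (8 semitones)
A triad on D# stacks thirds, so the chord tones use letter names D-F-A
Root: D#
Major 3rd above D#: F##
Augmented 5th above D#: A##
Chord = D# F## A##


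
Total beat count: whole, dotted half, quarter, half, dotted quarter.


Reasoning:
Beat values:
  whole = 4 beats
  dotted half = 3 beats
  quarter = 1 beat
  half = 2 beats
  dotted quarter = 1.5 beats
Sum = 4 + 3 + 1 + 2 + 1.5
= 11.5 beats


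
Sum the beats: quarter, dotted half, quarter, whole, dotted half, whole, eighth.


Beat values:
  quarter = 1 beat
  dotted half = 3 beats
  quarter = 1 beat
  whole = 4 beats
  dotted half = 3 beats
  whole = 4 beats
  eighth = 0.5 beats
Sum = 1 + 3 + 1 + 4 + 3 + 4 + 0.5
= 16.5 beats


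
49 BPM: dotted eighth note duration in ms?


Step by step:
One quarter-note beat = 60000 / BPM = 60000 / 49 ms
Dotted eighth note = 3/4 × quarter note
Duration = 3/4 × 60000 / 49 = 45000 / 49
= 918.4 ms


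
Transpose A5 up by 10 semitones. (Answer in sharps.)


Step by step:
A5: chromatic position 9 in octave 5 → absolute = 5×12 + 9 = 69
Transpose up 10: 69 + 10 = 79
79 = 6×12 + 7 → G in octave 6
Result = G6


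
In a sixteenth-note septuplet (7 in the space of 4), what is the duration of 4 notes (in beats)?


Reasoning:
Septuplet: 7 notes occupy the space of 4 sixteenth notes
Space = 4 × 1/4 = 1 beat
Each septuplet note = 1 / 7 = 1/7 beats
4 notes = 4 × 1/7 = 4/7
= 4/7 beats


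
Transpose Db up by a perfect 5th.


Working:
perfect 5th: 5 letter names, 7 semitones
Letter: D + 4 → A
Pitch: Db + 7 semitones, spelled as an A → Ab
= Ab


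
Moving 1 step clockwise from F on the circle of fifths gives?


Each clockwise step on the circle of fifths moves up a perfect 5th
From F: F → C
= C


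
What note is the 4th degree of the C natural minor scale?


Reasoning:
Natural minor scale pattern: W-H-W-W-H-W-W (2-1-2-2-1-2-2 semitones)
Starting from C:
  C + 2 semitones → D
  D + 1 semitone → Eb
  Eb + 2 semitones → F
  F + 2 semitones → G
  G + 1 semitone → Ab
  Ab + 2 semitones → Bb
  Bb + 2 semitones → C
Scale: C D Eb F G Ab Bb
Degree 4 = F


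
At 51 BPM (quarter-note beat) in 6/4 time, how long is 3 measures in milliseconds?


Reasoning:
Quarter-note beat duration = 60000 / 51 ms
Beats per measure (6/4) = 6
One measure = 6 × 60000 / 51 = 360000 / 51 ms
3 measures = 3 × 360000 / 51 = 1080000 / 51
= 21176.5 ms


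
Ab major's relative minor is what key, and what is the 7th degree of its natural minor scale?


The relative minor shares the major's key signature and starts on its 6th degree
6th degree = a major 6th above the tonic; a major 6th above Ab is F
→ relative minor of Ab major is F minor
F natural minor scale: F G Ab Bb C Db Eb
= F minor; 7th degree = Eb


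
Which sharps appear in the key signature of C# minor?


Reasoning:
Sharp minor keys follow the circle of fifths: A(0), E(1), B(2), F#(3), C#(4), G#(5), D#(6), A#(7)
C# minor has 4 sharps
Order of sharps: F# C# G# D# A# E# B# → first 4: F#, C#, G#, D#
= F#, C#, G#, D#


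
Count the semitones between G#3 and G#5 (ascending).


Working:
Absolute semitone position = octave×12 + chromatic position
G#3: 3×12 + 8 = 44
G#5: 5×12 + 8 = 68
Difference = 68 - 44 = 24
= 24 semitones


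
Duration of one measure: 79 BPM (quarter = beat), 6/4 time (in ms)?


Solution.
Quarter-note beat duration = 60000 / 79 ms
Beats per measure (6/4) = 6
One measure = 6 × 60000 / 79 = 360000 / 79 ms
= 4557.0 ms


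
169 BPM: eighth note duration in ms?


One quarter-note beat = 60000 / BPM = 60000 / 169 ms
Eighth note = 1/2 × quarter note
Duration = 1/2 × 60000 / 169 = 30000 / 169
= 177.5 ms


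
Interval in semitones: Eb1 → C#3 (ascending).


Let's work it out.
Absolute semitone position = octave×12 + chromatic position
Eb1: 1×12 + 3 = 15
C#3: 3×12 + 1 = 37
Difference = 37 - 15 = 22
= 22 semitones


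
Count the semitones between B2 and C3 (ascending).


Step by step:
Absolute semitone position = octave×12 + chromatic position
B2: 2×12 + 11 = 35
C3: 3×12 + 0 = 36
Difference = 36 - 35 = 1
= 1 semitone


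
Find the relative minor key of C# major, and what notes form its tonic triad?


Working:
The relative minor shares the major's key signature and starts on its 6th degree
6th degree = a major 6th above the tonic; a major 6th above C# is A#
→ relative minor of C# major is A# minor
Tonic triad of A# minor = root + minor 3rd + perfect 5th = A# C# E#
= A# minor; triad = A# C# E#


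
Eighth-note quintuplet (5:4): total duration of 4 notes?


Solution.
Quintuplet: 5 notes occupy the space of 4 eighth notes
Space = 4 × 1/2 = 2 beats
Each quintuplet note = 2 / 5 = 2/5 beats
4 notes = 4 × 2/5 = 8/5
= 8/5 beats


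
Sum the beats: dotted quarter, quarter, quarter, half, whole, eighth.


Reasoning:
Beat values:
  dotted quarter = 1.5 beats
  quarter = 1 beat
  quarter = 1 beat
  half = 2 beats
  whole = 4 beats
  eighth = 0.5 beats
Sum = 1.5 + 1 + 1 + 2 + 4 + 0.5
= 10 beats


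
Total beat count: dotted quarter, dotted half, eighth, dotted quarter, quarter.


Let's work it out.
Beat values:
  dotted quarter = 1.5 beats
  dotted half = 3 beats
  eighth = 0.5 beats
  dotted quarter = 1.5 beats
  quarter = 1 beat
Sum = 1.5 + 3 + 0.5 + 1.5 + 1
= 7.5 beats


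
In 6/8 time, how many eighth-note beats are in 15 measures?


Time signature 6/8: the bottom number 8 means the eighth note gets one count
The top number 6 means 6 eighth-note beats per measure
Total = 6 × 15 measures
= 90 eighth-note beats


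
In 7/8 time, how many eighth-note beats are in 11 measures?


Working:
Time signature 7/8: the bottom number 8 means the eighth note gets one count
The top number 7 means 7 eighth-note beats per measure
Total = 7 × 11 measures
= 77 eighth-note beats


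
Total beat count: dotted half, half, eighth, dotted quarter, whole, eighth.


Beat values:
  dotted half = 3 beats
  half = 2 beats
  eighth = 0.5 beats
  dotted quarter = 1.5 beats
  whole = 4 beats
  eighth = 0.5 beats
Sum = 3 + 2 + 0.5 + 1.5 + 4 + 0.5
= 11.5 beats


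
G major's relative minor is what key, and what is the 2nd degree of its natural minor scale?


Let's work it out.
The relative minor shares the major's key signature and starts on its 6th degree
6th degree = a major 6th above the tonic; a major 6th above G is E
→ relative minor of G major is E minor
E natural minor scale: E F# G A B C D
= E minor; 2nd degree = F#


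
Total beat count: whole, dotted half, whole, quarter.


Let's work it out.
Beat values:
  whole = 4 beats
  dotted half = 3 beats
  whole = 4 beats
  quarter = 1 beat
Sum = 4 + 3 + 4 + 1
= 12 beats


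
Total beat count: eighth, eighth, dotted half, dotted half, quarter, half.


Solution.
Beat values:
  eighth = 0.5 beats
  eighth = 0.5 beats
  dotted half = 3 beats
  dotted half = 3 beats
  quarter = 1 beat
  half = 2 beats
Sum = 0.5 + 0.5 + 3 + 3 + 1 + 2
= 10 beats


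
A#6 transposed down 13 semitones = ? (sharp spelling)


A#6: chromatic position 10 in octave 6 → absolute = 6×12 + 10 = 82
Transpose down 13: 82 - 13 = 69
69 = 5×12 + 9 → A in octave 5
Result = A5


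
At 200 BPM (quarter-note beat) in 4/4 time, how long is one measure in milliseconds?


Quarter-note beat duration = 60000 / 200 ms
Beats per measure (4/4) = 4
One measure = 4 × 60000 / 200 = 240000 / 200 ms
= 1200.0 ms


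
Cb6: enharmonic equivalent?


Enharmonic notes sound the same pitch but are spelled with different letter names
Cb and B name the same pitch class
Octave numbers change at C, so Cb6 = B5
= B5


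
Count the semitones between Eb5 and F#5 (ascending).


Absolute semitone position = octave×12 + chromatic position
Eb5: 5×12 + 3 = 63
F#5: 5×12 + 6 = 66
Difference = 66 - 63 = 3
= 3 semitones


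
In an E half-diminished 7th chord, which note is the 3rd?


Working:
Half-diminished 7th chord = root + minor 3rd + diminished 5th + minor 7th
Seventh chords stack in thirds, so the letter names are E-G-B-D
Root: E
Minor 3rd above E: G
Diminished 5th above E: Bb
Minor 7th above E: D
The 3rd = G


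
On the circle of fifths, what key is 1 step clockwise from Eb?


Each clockwise step on the circle of fifths moves up a perfect 5th
From Eb: Eb → Bb
= Bb


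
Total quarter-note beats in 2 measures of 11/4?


Time signature 11/4: the bottom number 4 means the quarter note gets one count
The top number 11 means 11 quarter-note beats per measure
Total = 11 × 2 measures
= 22 quarter-note beats


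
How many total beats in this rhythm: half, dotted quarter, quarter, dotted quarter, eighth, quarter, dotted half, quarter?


Working:
Beat values:
  half = 2 beats
  dotted quarter = 1.5 beats
  quarter = 1 beat
  dotted quarter = 1.5 beats
  eighth = 0.5 beats
  quarter = 1 beat
  dotted half = 3 beats
  quarter = 1 beat
Sum = 2 + 1.5 + 1 + 1.5 + 0.5 + 1 + 3 + 1
= 11.5 beats


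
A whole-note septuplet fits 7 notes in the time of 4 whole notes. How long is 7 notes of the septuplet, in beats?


Solution.
Septuplet: 7 notes occupy the space of 4 whole notes
Space = 4 × 4 = 16 beats
Each septuplet note = 16 / 7 = 16/7 beats
7 notes = 7 × 16/7 = 16
= 16 beats


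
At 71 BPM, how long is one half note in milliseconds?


Step by step:
One quarter-note beat = 60000 / BPM = 60000 / 71 ms
Half note = 2 × quarter note
Duration = 2 × 60000 / 71 = 120000 / 71
= 1690.1 ms


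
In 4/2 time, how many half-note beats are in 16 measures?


Solution.
Time signature 4/2: the bottom number 2 means the half note gets one count
The top number 4 means 4 half-note beats per measure
Total = 4 × 16 measures
= 64 half-note beats


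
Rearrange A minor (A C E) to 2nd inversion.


Step by step:
Root position: A C E
2nd inversion: move root and 3rd up an octave
Bass note: E
Notes (bottom to top) = E A C


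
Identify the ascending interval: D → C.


Letter names: D → C spans 7 letter names → a 7th
Semitones: D → C = 10 half-steps
A 7th of 10 semitones is a minor 7th
= minor 7th


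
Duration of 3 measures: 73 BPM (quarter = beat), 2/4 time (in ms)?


Step by step:
Quarter-note beat duration = 60000 / 73 ms
Beats per measure (2/4) = 2
One measure = 2 × 60000 / 73 = 120000 / 73 ms
3 measures = 3 × 120000 / 73 = 360000 / 73
= 4931.5 ms


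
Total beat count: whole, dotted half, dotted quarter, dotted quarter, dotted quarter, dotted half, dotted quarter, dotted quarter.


Step by step:
Beat values:
  whole = 4 beats
  dotted half = 3 beats
  dotted quarter = 1.5 beats
  dotted quarter = 1.5 beats
  dotted quarter = 1.5 beats
  dotted half = 3 beats
  dotted quarter = 1.5 beats
  dotted quarter = 1.5 beats
Sum = 4 + 3 + 1.5 + 1.5 + 1.5 + 3 + 1.5 + 1.5
= 17.5 beats


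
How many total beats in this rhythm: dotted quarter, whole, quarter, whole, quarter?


Solution.
Beat values:
  dotted quarter = 1.5 beats
  whole = 4 beats
  quarter = 1 beat
  whole = 4 beats
  quarter = 1 beat
Sum = 1.5 + 4 + 1 + 4 + 1
= 11.5 beats


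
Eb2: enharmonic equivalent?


Enharmonic notes sound the same pitch but are spelled with different letter names
Eb and D# name the same pitch class
= D#2


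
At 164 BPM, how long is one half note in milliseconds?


Working:
One quarter-note beat = 60000 / BPM = 60000 / 164 ms
Half note = 2 × quarter note
Duration = 2 × 60000 / 164 = 120000 / 164
= 731.7 ms


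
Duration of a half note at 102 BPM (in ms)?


Step by step:
One quarter-note beat = 60000 / BPM = 60000 / 102 ms
Half note = 2 × quarter note
Duration = 2 × 60000 / 102 = 120000 / 102
= 1176.5 ms


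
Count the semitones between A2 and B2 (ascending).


Working:
Absolute semitone position = octave×12 + chromatic position
A2: 2×12 + 9 = 33
B2: 2×12 + 11 = 35
Difference = 35 - 33 = 2
= 2 semitones


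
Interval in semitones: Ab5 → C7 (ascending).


Step by step:
Absolute semitone position = octave×12 + chromatic position
Ab5: 5×12 + 8 = 68
C7: 7×12 + 0 = 84
Difference = 84 - 68 = 16
= 16 semitones


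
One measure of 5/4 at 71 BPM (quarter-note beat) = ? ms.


Let's work it out.
Quarter-note beat duration = 60000 / 71 ms
Beats per measure (5/4) = 5
One measure = 5 × 60000 / 71 = 300000 / 71 ms
= 4225.4 ms


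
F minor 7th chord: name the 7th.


Step by step:
Minor 7th chord = root + minor 3rd + perfect 5th + minor 7th
Seventh chords stack in thirds, so the letter names are F-A-C-E
Root: F
Minor 3rd above F: Ab
Perfect 5th above F: C
Minor 7th above F: Eb
The 7th = Eb


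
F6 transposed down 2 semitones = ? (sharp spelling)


F6: chromatic position 5 in octave 6 → absolute = 6×12 + 5 = 77
Transpose down 2: 77 - 2 = 75
75 = 6×12 + 3 → D# in octave 6
Result = D#6


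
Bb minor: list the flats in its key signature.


Flat minor keys: A(0), D(1), G(2), C(3), F(4), Bb(5), Eb(6), Ab(7)
Bb minor has 5 flats
Order of flats: Bb Eb Ab Db Gb Cb Fb → first 5: Bb, Eb, Ab, Db, Gb
= Bb, Eb, Ab, Db, Gb


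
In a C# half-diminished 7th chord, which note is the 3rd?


Step by step:
Half-diminished 7th chord = root + minor 3rd + diminished 5th + minor 7th
Seventh chords stack in thirds, so the letter names are C-E-G-B
Root: C#
Minor 3rd above C#: E
Diminished 5th above C#: G
Minor 7th above C#: B
The 3rd = E


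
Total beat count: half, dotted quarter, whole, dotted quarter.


Working:
Beat values:
  half = 2 beats
  dotted quarter = 1.5 beats
  whole = 4 beats
  dotted quarter = 1.5 beats
Sum = 2 + 1.5 + 4 + 1.5
= 9 beats


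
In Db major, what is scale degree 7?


Step by step:
Major scale pattern: W-W-H-W-W-W-H (2-2-1-2-2-2-1 semitones)
Starting from Db:
  Db + 2 semitones → Eb
  Eb + 2 semitones → F
  F + 1 semitone → Gb
  Gb + 2 semitones → Ab
  Ab + 2 semitones → Bb
  Bb + 2 semitones → C
  C + 1 semitone → Db
Scale: Db Eb F Gb Ab Bb C
Degree 7 = C


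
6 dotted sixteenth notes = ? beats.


Working:
Base sixteenth note = 1/4 beats
Dot 1 adds half the previous value: +1/8
One dotted sixteenth = 1/4 + 1/8 = 3/8
6 of them = 6 × 3/8 = 9/4
= 9/4 beats


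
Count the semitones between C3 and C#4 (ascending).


Step by step:
Absolute semitone position = octave×12 + chromatic position
C3: 3×12 + 0 = 36
C#4: 4×12 + 1 = 49
Difference = 49 - 36 = 13
= 13 semitones


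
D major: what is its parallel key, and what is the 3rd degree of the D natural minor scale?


Working:
Parallel keys share the same tonic but differ in mode
D major → parallel is D minor
D natural minor scale: D E F G A Bb C
= D minor; 3rd degree = F


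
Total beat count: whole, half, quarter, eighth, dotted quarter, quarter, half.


Beat values:
  whole = 4 beats
  half = 2 beats
  quarter = 1 beat
  eighth = 0.5 beats
  dotted quarter = 1.5 beats
  quarter = 1 beat
  half = 2 beats
Sum = 4 + 2 + 1 + 0.5 + 1.5 + 1 + 2
= 12 beats


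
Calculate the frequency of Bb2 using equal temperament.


Working:
f = 440 × 2^(n/12) where n = semitones from A4
Bb2: -23 semitones from A4
f = 440 × 2^(-23/12)
f = 116.54 Hz


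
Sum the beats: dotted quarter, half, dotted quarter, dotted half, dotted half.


Solution.
Beat values:
  dotted quarter = 1.5 beats
  half = 2 beats
  dotted quarter = 1.5 beats
  dotted half = 3 beats
  dotted half = 3 beats
Sum = 1.5 + 2 + 1.5 + 3 + 3
= 11 beats


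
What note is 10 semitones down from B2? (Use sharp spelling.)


Working:
B2: chromatic position 11 in octave 2 → absolute = 2×12 + 11 = 35
Transpose down 10: 35 - 10 = 25
25 = 2×12 + 1 → C# in octave 2
Result = C#2


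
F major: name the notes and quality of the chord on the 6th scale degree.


Let's work it out.
F major scale: F G A Bb C D E
Diatonic triad on degree 6 stacks scale notes 6, 1, 3: D F A
D→F = 3 semitones; D→A = 7 semitones → minor triad
= D F A (minor)


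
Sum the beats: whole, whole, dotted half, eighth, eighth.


Reasoning:
Beat values:
  whole = 4 beats
  whole = 4 beats
  dotted half = 3 beats
  eighth = 0.5 beats
  eighth = 0.5 beats
Sum = 4 + 4 + 3 + 0.5 + 0.5
= 12 beats


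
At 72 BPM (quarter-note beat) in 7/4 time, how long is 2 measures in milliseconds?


Quarter-note beat duration = 60000 / 72 ms
Beats per measure (7/4) = 7
One measure = 7 × 60000 / 72 = 420000 / 72 ms
2 measures = 2 × 420000 / 72 = 840000 / 72
= 11666.7 ms


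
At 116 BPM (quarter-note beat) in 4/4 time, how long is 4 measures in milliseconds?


Step by step:
Quarter-note beat duration = 60000 / 116 ms
Beats per measure (4/4) = 4
One measure = 4 × 60000 / 116 = 240000 / 116 ms
4 measures = 4 × 240000 / 116 = 960000 / 116
= 8275.9 ms


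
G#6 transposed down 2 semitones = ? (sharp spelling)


Working:
G#6: chromatic position 8 in octave 6 → absolute = 6×12 + 8 = 80
Transpose down 2: 80 - 2 = 78
78 = 6×12 + 6 → F# in octave 6
Result = F#6


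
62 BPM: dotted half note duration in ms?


Reasoning:
One quarter-note beat = 60000 / BPM = 60000 / 62 ms
Dotted half note = 3 × quarter note
Duration = 3 × 60000 / 62 = 180000 / 62
= 2903.2 ms


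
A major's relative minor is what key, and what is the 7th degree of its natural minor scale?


Reasoning:
The relative minor shares the major's key signature and starts on its 6th degree
6th degree = a major 6th above the tonic; a major 6th above A is F#
→ relative minor of A major is F# minor
F# natural minor scale: F# G# A B C# D E
= F# minor; 7th degree = E


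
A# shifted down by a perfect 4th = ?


perfect 4th: 4 letter names, 5 semitones
Letter: A - 3 → E
Pitch: A# - 5 semitones, spelled as an E → E#
= E#


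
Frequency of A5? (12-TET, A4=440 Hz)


Working:
f = 440 × 2^(n/12) where n = semitones from A4
A5: 12 semitones from A4
f = 440 × 2^(12/12)
f = 880.00 Hz


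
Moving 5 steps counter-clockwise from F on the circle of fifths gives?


Solution.
Each counter-clockwise step moves down a perfect 5th (= up a perfect 4th)
From F: F → Bb → Eb → Ab → Db → F#/Gb
= F#/Gb


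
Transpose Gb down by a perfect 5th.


Solution.
perfect 5th: 5 letter names, 7 semitones
Letter: G - 4 → C
Pitch: Gb - 7 semitones, spelled as a C → Cb
= Cb


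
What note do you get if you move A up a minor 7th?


Step by step:
minor 7th: 7 letter names, 10 semitones
Letter: A + 6 → G
Pitch: A + 10 semitones, spelled as a G → G
= G


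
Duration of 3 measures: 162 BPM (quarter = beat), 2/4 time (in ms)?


Let's work it out.
Quarter-note beat duration = 60000 / 162 ms
Beats per measure (2/4) = 2
One measure = 2 × 60000 / 162 = 120000 / 162 ms
3 measures = 3 × 120000 / 162 = 360000 / 162
= 2222.2 ms


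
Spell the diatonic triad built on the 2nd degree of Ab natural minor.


Let's work it out.
Ab natural minor scale: Ab Bb Cb Db Eb Fb Gb
Diatonic triad on degree 2 stacks scale notes 2, 4, 6: Bb Db Fb
Bb→Db = 3 semitones; Bb→Fb = 6 semitones → diminished triad
= Bb Db Fb (diminished)


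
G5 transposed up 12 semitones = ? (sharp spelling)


Reasoning:
G5: chromatic position 7 in octave 5 → absolute = 5×12 + 7 = 67
Transpose up 12: 67 + 12 = 79
79 = 6×12 + 7 → G in octave 6
Result = G6


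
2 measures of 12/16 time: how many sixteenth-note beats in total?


Time signature 12/16: the bottom number 16 means the sixteenth note gets one count
The top number 12 means 12 sixteenth-note beats per measure
Total = 12 × 2 measures
= 24 sixteenth-note beats


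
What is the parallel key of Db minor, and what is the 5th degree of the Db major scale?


Reasoning:
Parallel keys share the same tonic but differ in mode
Db minor → parallel is Db major
Db major scale: Db Eb F Gb Ab Bb C
= Db major; 5th degree = Ab


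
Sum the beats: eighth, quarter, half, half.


Let's work it out.
Beat values:
  eighth = 0.5 beats
  quarter = 1 beat
  half = 2 beats
  half = 2 beats
Sum = 0.5 + 1 + 2 + 2
= 5.5 beats


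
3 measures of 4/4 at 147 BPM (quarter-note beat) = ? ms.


Reasoning:
Quarter-note beat duration = 60000 / 147 ms
Beats per measure (4/4) = 4
One measure = 4 × 60000 / 147 = 240000 / 147 ms
3 measures = 3 × 240000 / 147 = 720000 / 147
= 4898.0 ms


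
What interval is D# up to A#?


Working:
Letter names: D → A spans 5 letter names → a 5th
Semitones: D# → A# = 7 half-steps
A 5th of 7 semitones is a perfect 5th
= perfect 5th


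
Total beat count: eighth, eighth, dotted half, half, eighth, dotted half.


Working:
Beat values:
  eighth = 0.5 beats
  eighth = 0.5 beats
  dotted half = 3 beats
  half = 2 beats
  eighth = 0.5 beats
  dotted half = 3 beats
Sum = 0.5 + 0.5 + 3 + 2 + 0.5 + 3
= 9.5 beats


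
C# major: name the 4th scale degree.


Let's work it out.
Major scale pattern: W-W-H-W-W-W-H (2-2-1-2-2-2-1 semitones)
Starting from C#:
  C# + 2 semitones → D#
  D# + 2 semitones → E#
  E# + 1 semitone → F#
  F# + 2 semitones → G#
  G# + 2 semitones → A#
  A# + 2 semitones → B#
  B# + 1 semitone → C#
Scale: C# D# E# F# G# A# B#
Degree 4 = F#


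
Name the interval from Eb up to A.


Working:
Letter names: E → A spans 4 letter names → a 4th
Semitones: Eb → A = 6 half-steps
A 4th of 6 semitones is an augmented 4th
= augmented 4th


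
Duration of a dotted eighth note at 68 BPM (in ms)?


One quarter-note beat = 60000 / BPM = 60000 / 68 ms
Dotted eighth note = 3/4 × quarter note
Duration = 3/4 × 60000 / 68 = 45000 / 68
= 661.8 ms


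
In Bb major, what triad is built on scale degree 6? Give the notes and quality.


Step by step:
Bb major scale: Bb C D Eb F G A
Diatonic triad on degree 6 stacks scale notes 6, 1, 3: G Bb D
G→Bb = 3 semitones; G→D = 7 semitones → minor triad
= G Bb D (minor)


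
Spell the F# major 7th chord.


Working:
Major 7th chord = root + major 3rd + perfect 5th + major 7th
Seventh chords stack in thirds, so the letter names are F-A-C-E
Root: F#
Major 3rd above F#: A#
Perfect 5th above F#: C#
Major 7th above F#: E#
Chord = F# A# C# E#


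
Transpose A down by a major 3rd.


Step by step:
major 3rd: 3 letter names, 4 semitones
Letter: A - 2 → F
Pitch: A - 4 semitones, spelled as an F → F
= F


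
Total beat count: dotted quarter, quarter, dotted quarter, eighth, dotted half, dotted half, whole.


Let's work it out.
Beat values:
  dotted quarter = 1.5 beats
  quarter = 1 beat
  dotted quarter = 1.5 beats
  eighth = 0.5 beats
  dotted half = 3 beats
  dotted half = 3 beats
  whole = 4 beats
Sum = 1.5 + 1 + 1.5 + 0.5 + 3 + 3 + 4
= 14.5 beats
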